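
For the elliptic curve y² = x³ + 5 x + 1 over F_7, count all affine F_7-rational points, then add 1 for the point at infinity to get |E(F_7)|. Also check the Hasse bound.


Affine points = {(0, 1), (0, 6), (1, 0), (3, 1), (3, 6), (4, 1), (4, 6), (5, 2), (5, 5), (6, 3), (6, 4)}; affine count = 11; |E(F_7)| = 12.

Discriminant check: Δ ∝ 4a³ + 27b² = 4·5³ + 27·1² = 4·125 + 27·1 ≡ 2 (mod 7). Nonzero ⇒ E is nonsingular.
For each x ∈ F_7, compute rhs = x³ + 5·x + 1 mod 7, then count y ∈ F_7 with y² ≡ rhs.
  x = 0: rhs = 1, matching y values: 1, 6 (2 points).
  x = 1: rhs = 0, matching y values: 0 (1 points).
  x = 2: rhs = 5, matching y values: none (0 points).
  x = 3: rhs = 1, matching y values: 1, 6 (2 points).
  x = 4: rhs = 1, matching y values: 1, 6 (2 points).
  x = 5: rhs = 4, matching y values: 2, 5 (2 points).
  x = 6: rhs = 2, matching y values: 3, 4 (2 points).
Total affine count: 11.
Full point count |E(F_7)| = 11 + 1 = 12.
Hasse bound: |12 − (7+1)| = |4| = 4 ≤ 2√7 ≈ 5.2915 ✓.


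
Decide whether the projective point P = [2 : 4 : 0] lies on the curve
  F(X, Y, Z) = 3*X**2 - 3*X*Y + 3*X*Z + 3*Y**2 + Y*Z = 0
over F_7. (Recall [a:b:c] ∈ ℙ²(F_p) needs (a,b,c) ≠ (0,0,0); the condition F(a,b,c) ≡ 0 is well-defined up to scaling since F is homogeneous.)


F(2,4,0) ≡ 1 (mod 7); P is NOT on the curve.

Evaluate F(2, 4, 0) term-by-term (mod 7).
  3*X**2 ↦ 3·4·1·1 = 12
  -3*X*Y ↦ -3·2·4·1 = -24
  3*X*Z ↦ 3·2·1·0 = 0
  3*Y**2 ↦ 3·1·16·1 = 48
  Y*Z ↦ 1·1·4·0 = 0
Sum: F(2, 4, 0) = (12) + (-24) + (0) + (48) + (0) = 36.
Reducing mod 7: 36 ≡ 1 (mod 7).
Since F(a, b, c) ≡ 1 ≠ 0 (mod 7), P does NOT lie on the curve.


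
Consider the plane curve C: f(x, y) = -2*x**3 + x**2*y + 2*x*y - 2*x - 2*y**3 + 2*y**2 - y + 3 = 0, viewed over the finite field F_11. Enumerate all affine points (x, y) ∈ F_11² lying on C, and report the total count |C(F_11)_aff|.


Affine F_11-points: {(0, 6), (2, 2), (3, 5), (4, 1), (6, 10), (8, 3), (9, 1), (9, 4), (9, 7)}; count = 9.

For each of the 121 pairs (x, y) ∈ F_11², evaluate f(x, y) mod 11. Record the zeros.
  x = 0: [0↦3, 1↦2, 2↦4, 3↦8, 4↦2, 5↦7, 6↦0, 7↦2, 8↦1, 9↦7, 10↦8]  zeros at y ∈ {6}
  x = 1: [0↦10, 1↦1, 2↦6, 3↦2, 4↦10, 5↦7, 6↦3, 7↦8, 8↦10, 9↦8, 10↦1]  zeros at y ∈ ∅
  x = 2: [0↦5, 1↦1, 2↦0, 3↦1, 4↦3, 5↦5, 6↦6, 7↦5, 8↦1, 9↦4, 10↦2]  zeros at y ∈ {2}
  x = 3: [0↦9, 1↦1, 2↦7, 3↦4, 4↦2, 5↦0, 6↦8, 7↦3, 8↦6, 9↦5, 10↦10]  zeros at y ∈ {5}
  x = 4: [0↦10, 1↦0, 2↦4, 3↦10, 4↦6, 5↦2, 6↦8, 7↦1, 8↦2, 9↦10, 10↦2]  zeros at y ∈ {1}
  x = 5: [0↦7, 1↦8, 2↦1, 3↦7, 4↦3, 5↦10, 6↦5, 7↦9, 8↦10, 9↦7, 10↦10]  zeros at y ∈ ∅
  x = 6: [0↦10, 1↦2, 2↦8, 3↦5, 4↦3, 5↦1, 6↦9, 7↦4, 8↦7, 9↦6, 10↦0]  zeros at y ∈ {10}
  x = 7: [0↦7, 1↦3, 2↦2, 3↦3, 4↦5, 5↦7, 6↦8, 7↦7, 8↦3, 9↦6, 10↦4]  zeros at y ∈ ∅
  x = 8: [0↦8, 1↦10, 2↦4, 3↦0, 4↦8, 5↦5, 6↦1, 7↦6, 8↦8, 9↦6, 10↦10]  zeros at y ∈ {3}
  x = 9: [0↦1, 1↦0, 2↦2, 3↦6, 4↦0, 5↦5, 6↦9, 7↦0, 8↦10, 9↦5, 10↦6]  zeros at y ∈ {1, 4, 7}
  x = 10: [0↦7, 1↦5, 2↦6, 3↦9, 4↦2, 5↦6, 6↦9, 7↦10, 8↦8, 9↦2, 10↦2]  zeros at y ∈ ∅
Collecting zeros: affine points = {(0, 6), (2, 2), (3, 5), (4, 1), (6, 10), (8, 3), (9, 1), (9, 4), (9, 7)}.
Total count |C(F_11)_aff| = 9.


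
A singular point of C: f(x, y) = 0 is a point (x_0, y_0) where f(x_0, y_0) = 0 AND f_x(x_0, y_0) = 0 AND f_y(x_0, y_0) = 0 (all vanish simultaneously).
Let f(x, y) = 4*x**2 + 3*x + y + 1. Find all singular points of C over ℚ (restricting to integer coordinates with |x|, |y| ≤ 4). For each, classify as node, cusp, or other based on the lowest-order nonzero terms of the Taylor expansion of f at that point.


No singular points in the scanned grid; C is smooth there.

Compute partial derivatives:
  f_x = 8*x + 3.
  f_y = 1.
f_y = 1 is a nonzero constant, so f_y never vanishes: no point (x, y) can satisfy f = f_x = f_y = 0. In particular no (x, y) ∈ {−4, ..., 4}² is singular; the curve is smooth.


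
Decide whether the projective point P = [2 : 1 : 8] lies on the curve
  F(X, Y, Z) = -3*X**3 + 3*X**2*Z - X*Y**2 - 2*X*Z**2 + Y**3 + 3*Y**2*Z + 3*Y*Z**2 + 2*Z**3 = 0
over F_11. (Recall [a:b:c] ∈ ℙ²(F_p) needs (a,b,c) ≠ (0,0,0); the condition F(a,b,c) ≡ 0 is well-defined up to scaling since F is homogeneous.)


F(2,1,8) ≡ 10 (mod 11); P is NOT on the curve.

Evaluate F(2, 1, 8) term-by-term (mod 11).
  -3*X**3 ↦ -3·8·1·1 = -24
  3*X**2*Z ↦ 3·4·1·8 = 96
  -X*Y**2 ↦ -1·2·1·1 = -2
  -2*X*Z**2 ↦ -2·2·1·64 = -256
  Y**3 ↦ 1·1·1·1 = 1
  3*Y**2*Z ↦ 3·1·1·8 = 24
  3*Y*Z**2 ↦ 3·1·1·64 = 192
  2*Z**3 ↦ 2·1·1·512 = 1024
Sum: F(2, 1, 8) = (-24) + (96) + (-2) + (-256) + (1) + (24) + (192) + (1024) = 1055.
Reducing mod 11: 1055 ≡ 10 (mod 11).
Since F(a, b, c) ≡ 10 ≠ 0 (mod 11), P does NOT lie on the curve.


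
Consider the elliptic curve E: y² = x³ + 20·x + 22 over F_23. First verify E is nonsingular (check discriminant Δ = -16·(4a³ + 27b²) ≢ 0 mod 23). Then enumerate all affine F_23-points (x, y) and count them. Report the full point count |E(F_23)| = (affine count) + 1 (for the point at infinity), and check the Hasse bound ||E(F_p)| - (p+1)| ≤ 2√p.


Affine points = {(2, 1), (2, 22), (6, 6), (6, 17), (8, 2), (8, 21), (10, 7), (10, 16), (11, 3), (11, 20), (12, 9), (12, 14), (13, 8), (13, 15), (17, 10), (17, 13), (18, 2), (18, 21), (19, 4), (19, 19), (20, 2), (20, 21), (22, 1), (22, 22)}; affine count = 24; |E(F_23)| = 25.

Discriminant check: Δ ∝ 4a³ + 27b² = 4·20³ + 27·22² = 4·8000 + 27·484 ≡ 11 (mod 23). Nonzero ⇒ E is nonsingular.
For each x ∈ F_23, compute rhs = x³ + 20·x + 22 mod 23, then count y ∈ F_23 with y² ≡ rhs.
  x = 0: rhs = 22, matching y values: none (0 points).
  x = 1: rhs = 20, matching y values: none (0 points).
  x = 2: rhs = 1, matching y values: 1, 22 (2 points).
  x = 3: rhs = 17, matching y values: none (0 points).
  x = 4: rhs = 5, matching y values: none (0 points).
  x = 5: rhs = 17, matching y values: none (0 points).
  x = 6: rhs = 13, matching y values: 6, 17 (2 points).
  x = 7: rhs = 22, matching y values: none (0 points).
  x = 8: rhs = 4, matching y values: 2, 21 (2 points).
  x = 9: rhs = 11, matching y values: none (0 points).
  x = 10: rhs = 3, matching y values: 7, 16 (2 points).
  x = 11: rhs = 9, matching y values: 3, 20 (2 points).
  x = 12: rhs = 12, matching y values: 9, 14 (2 points).
  x = 13: rhs = 18, matching y values: 8, 15 (2 points).
  x = 14: rhs = 10, matching y values: none (0 points).
  x = 15: rhs = 17, matching y values: none (0 points).
  x = 16: rhs = 22, matching y values: none (0 points).
  x = 17: rhs = 8, matching y values: 10, 13 (2 points).
  x = 18: rhs = 4, matching y values: 2, 21 (2 points).
  x = 19: rhs = 16, matching y values: 4, 19 (2 points).
  x = 20: rhs = 4, matching y values: 2, 21 (2 points).
  x = 21: rhs = 20, matching y values: none (0 points).
  x = 22: rhs = 1, matching y values: 1, 22 (2 points).
Total affine count: 24.
Full point count |E(F_23)| = 24 + 1 = 25.
Hasse bound: |25 − (23+1)| = |1| = 1 ≤ 2√23 ≈ 9.5917 ✓.


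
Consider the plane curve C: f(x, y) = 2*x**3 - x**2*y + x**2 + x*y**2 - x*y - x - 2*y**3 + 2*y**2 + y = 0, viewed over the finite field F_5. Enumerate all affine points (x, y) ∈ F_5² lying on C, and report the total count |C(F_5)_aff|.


Affine F_5-points: {(0, 0), (2, 1), (2, 3), (3, 0), (4, 0), (4, 1), (4, 2)}; count = 7.

For each of the 25 pairs (x, y) ∈ F_5², evaluate f(x, y) mod 5. Record the zeros.
  x = 0: [0↦0, 1↦1, 2↦4, 3↦2, 4↦3]  zeros at y ∈ {0}
  x = 1: [0↦2, 1↦2, 2↦1, 3↦2, 4↦3]  zeros at y ∈ ∅
  x = 2: [0↦3, 1↦0, 2↦3, 3↦0, 4↦4]  zeros at y ∈ {1, 3}
  x = 3: [0↦0, 1↦2, 2↦2, 3↦3, 4↦3]  zeros at y ∈ {0}
  x = 4: [0↦0, 1↦0, 2↦0, 3↦3, 4↦2]  zeros at y ∈ {0, 1, 2}
Collecting zeros: affine points = {(0, 0), (2, 1), (2, 3), (3, 0), (4, 0), (4, 1), (4, 2)}.
Total count |C(F_5)_aff| = 7.


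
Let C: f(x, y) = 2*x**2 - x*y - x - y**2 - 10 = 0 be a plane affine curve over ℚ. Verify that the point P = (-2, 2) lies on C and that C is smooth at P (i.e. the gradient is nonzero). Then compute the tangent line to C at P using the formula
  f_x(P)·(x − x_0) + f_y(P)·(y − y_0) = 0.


Tangent line at P: -11*x - 2*y - 18 = 0.

Step 1: f(-2, 2) = 0, so P lies on C.
Step 2: partial derivatives
  f_x(x, y) = 4*x - y - 1, f_y(x, y) = -x - 2*y.
  f_x(P) = -11, f_y(P) = -2 (gradient nonzero, so P is smooth).
Step 3: tangent line at P: -11·(x − -2) + -2·(y − 2) = 0.
Expanding: -11*x - 2*y - 18 = 0.


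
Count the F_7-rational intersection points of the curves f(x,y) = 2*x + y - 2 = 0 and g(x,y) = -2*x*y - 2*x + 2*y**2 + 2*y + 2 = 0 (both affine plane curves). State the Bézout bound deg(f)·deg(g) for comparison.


Common zeros: {(0, 2), (1, 0)}; count = 2; Bézout bound = 2.

deg(f) = 1, deg(g) = 2, so Bézout bound = 2.
Scan x ∈ F_7. For each x, list the y ∈ F_7 with f(x, y) ≡ 0 and those with g(x, y) ≡ 0 (mod 7); the common zeros in that column are the intersection.
  x = 0: f ≡ 0 at y ∈ {2}; g ≡ 0 at y ∈ {2, 4}; common: {2}.
  x = 1: f ≡ 0 at y ∈ {0}; g ≡ 0 at y ∈ {0}; common: {0}.
  x = 2: f ≡ 0 at y ∈ {5}; g ≡ 0 at y ∈ ∅; common: ∅.
  x = 3: f ≡ 0 at y ∈ {3}; g ≡ 0 at y ∈ ∅; common: ∅.
  x = 4: f ≡ 0 at y ∈ {1}; g ≡ 0 at y ∈ {5}; common: ∅.
  x = 5: f ≡ 0 at y ∈ {6}; g ≡ 0 at y ∈ {1, 3}; common: ∅.
  x = 6: f ≡ 0 at y ∈ {4}; g ≡ 0 at y ∈ ∅; common: ∅.
Collecting: common zeros = {(0, 2), (1, 0)}, so the count is 2.
Comparison with the Bézout bound: 2 ≤ 2 = deg(f)·deg(g), as expected for curves with no common component (the bound is attained).


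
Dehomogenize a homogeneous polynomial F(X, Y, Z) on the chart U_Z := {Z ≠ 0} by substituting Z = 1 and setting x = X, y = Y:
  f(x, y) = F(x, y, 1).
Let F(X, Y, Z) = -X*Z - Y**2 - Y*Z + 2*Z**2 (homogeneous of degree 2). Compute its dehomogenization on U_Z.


f(x, y) = -x - y**2 - y + 2

On U_Z we set Z = 1. Each monomial c·X^i·Y^j·Z^k in F becomes c·x^i·y^j·1^k = c·x^i·y^j.
Substituting Z = 1: F(X, Y, 1) = -x - y**2 - y + 2.
Note: deg(f) ≤ deg(F) = 2; strict inequality happens when F is divisible by Z (lost terms).


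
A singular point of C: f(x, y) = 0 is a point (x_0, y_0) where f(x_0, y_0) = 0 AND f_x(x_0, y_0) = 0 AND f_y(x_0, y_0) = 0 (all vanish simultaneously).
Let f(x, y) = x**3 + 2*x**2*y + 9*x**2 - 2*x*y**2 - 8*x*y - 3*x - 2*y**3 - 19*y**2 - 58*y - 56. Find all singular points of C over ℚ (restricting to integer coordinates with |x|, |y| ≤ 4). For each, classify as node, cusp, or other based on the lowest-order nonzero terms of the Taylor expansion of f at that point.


Singular points: {(-1, -3)}; classification: cusp.

Compute partial derivatives:
  f_x = 3*x**2 + 4*x*y + 18*x - 2*y**2 - 8*y - 3.
  f_y = 2*x**2 - 4*x*y - 8*x - 6*y**2 - 38*y - 58.
Scan x_0 ∈ {−4, ..., 4}. For each x_0, f_y(x_0, y) is a polynomial in y; find its integer roots y ∈ {−4, ..., 4}, then test f_x and f at those candidates.
  x = -4: f_y(-4, y) = -6*y**2 - 22*y + 6; no integer root y with |y| ≤ 4.
  x = -3: f_y(-3, y) = -6*y**2 - 26*y - 16; no integer root y with |y| ≤ 4.
  x = -2: f_y(-2, y) = -6*y**2 - 30*y - 34; no integer root y with |y| ≤ 4.
  x = -1: f_y(-1, y) = -6*y**2 - 34*y - 48; vanishes at y ∈ {-3}. (-1, -3): f_x = 0, f = 0 — SINGULAR.
  x = 0: f_y(0, y) = -6*y**2 - 38*y - 58; no integer root y with |y| ≤ 4.
  x = 1: f_y(1, y) = -6*y**2 - 42*y - 64; no integer root y with |y| ≤ 4.
  x = 2: f_y(2, y) = -6*y**2 - 46*y - 66; no integer root y with |y| ≤ 4.
  x = 3: f_y(3, y) = -6*y**2 - 50*y - 64; no integer root y with |y| ≤ 4.
  x = 4: f_y(4, y) = -6*y**2 - 54*y - 58; no integer root y with |y| ≤ 4.
Only singular point on the grid: (-1, -3).
Classify: substitute x = -1 + u, y = -3 + v and expand: f = u**3 + 2*u**2*v - 2*u*v**2 - 2*v**3 + v**2.
No constant or linear terms (consistent with a singular point). Quadratic part: v**2. Cubic part: u**3 + 2*u**2*v - 2*u*v**2 - 2*v**3.
The quadratic part v**2 is a perfect square, so there is a single (double) tangent line v = 0, i.e. y = -3. Restricting the cubic part to that line (v = 0) leaves u**3 ≠ 0, so f is not divisible by v and the branch is v² ≈ -u**3 to lowest order — this is a cusp.
Classification: cusp.


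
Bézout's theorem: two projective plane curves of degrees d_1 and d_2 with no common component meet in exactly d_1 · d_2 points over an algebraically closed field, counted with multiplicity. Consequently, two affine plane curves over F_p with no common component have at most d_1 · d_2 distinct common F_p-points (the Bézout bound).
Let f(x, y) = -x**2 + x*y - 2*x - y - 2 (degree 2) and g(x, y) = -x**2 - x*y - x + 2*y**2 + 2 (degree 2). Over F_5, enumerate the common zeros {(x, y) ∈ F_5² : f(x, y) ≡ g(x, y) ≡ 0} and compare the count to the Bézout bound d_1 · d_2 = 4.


Common zeros: {(0, 3), (1, 0), (1, 3)}; count = 3; Bézout bound = 4.

deg(f) = 2, deg(g) = 2, so Bézout bound = 4.
Scan x ∈ F_5. For each x, list the y ∈ F_5 with f(x, y) ≡ 0 and those with g(x, y) ≡ 0 (mod 5); the common zeros in that column are the intersection.
  x = 0: f ≡ 0 at y ∈ {3}; g ≡ 0 at y ∈ {2, 3}; common: {3}.
  x = 1: f ≡ 0 at y ∈ {0, 1, 2, 3, 4}; g ≡ 0 at y ∈ {0, 3}; common: {0, 3}.
  x = 2: f ≡ 0 at y ∈ {0}; g ≡ 0 at y ∈ {2, 4}; common: ∅.
  x = 3: f ≡ 0 at y ∈ {1}; g ≡ 0 at y ∈ {0, 4}; common: ∅.
  x = 4: f ≡ 0 at y ∈ {2}; g ≡ 0 at y ∈ {1}; common: ∅.
Collecting: common zeros = {(0, 3), (1, 0), (1, 3)}, so the count is 3.
Comparison with the Bézout bound: 3 ≤ 4 = deg(f)·deg(g), as expected for curves with no common component (the affine F_5-count falls short of the bound because intersections may lie at infinity, over extension fields, or carry multiplicity).


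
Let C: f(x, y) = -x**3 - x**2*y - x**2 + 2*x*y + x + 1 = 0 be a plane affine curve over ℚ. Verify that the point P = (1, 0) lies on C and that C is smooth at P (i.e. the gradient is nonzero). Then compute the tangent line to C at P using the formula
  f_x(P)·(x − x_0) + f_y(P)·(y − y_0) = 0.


Tangent line at P: -4*x + y + 4 = 0.

Step 1: f(1, 0) = 0, so P lies on C.
Step 2: partial derivatives
  f_x(x, y) = -3*x**2 - 2*x*y - 2*x + 2*y + 1, f_y(x, y) = -x**2 + 2*x.
  f_x(P) = -4, f_y(P) = 1 (gradient nonzero, so P is smooth).
Step 3: tangent line at P: -4·(x − 1) + 1·(y − 0) = 0.
Expanding: -4*x + y + 4 = 0.


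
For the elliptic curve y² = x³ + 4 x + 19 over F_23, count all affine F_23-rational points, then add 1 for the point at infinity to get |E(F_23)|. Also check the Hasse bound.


Affine points = {(1, 1), (1, 22), (2, 9), (2, 14), (3, 9), (3, 14), (5, 7), (5, 16), (6, 11), (6, 12), (9, 5), (9, 18), (10, 1), (10, 22), (12, 1), (12, 22), (14, 6), (14, 17), (15, 2), (15, 21), (16, 4), (16, 19), (17, 3), (17, 20), (18, 9), (18, 14), (19, 10), (19, 13), (20, 7), (20, 16), (21, 7), (21, 16)}; affine count = 32; |E(F_23)| = 33.

Discriminant check: Δ ∝ 4a³ + 27b² = 4·4³ + 27·19² = 4·64 + 27·361 ≡ 21 (mod 23). Nonzero ⇒ E is nonsingular.
For each x ∈ F_23, compute rhs = x³ + 4·x + 19 mod 23, then count y ∈ F_23 with y² ≡ rhs.
  x = 0: rhs = 19, matching y values: none (0 points).
  x = 1: rhs = 1, matching y values: 1, 22 (2 points).
  x = 2: rhs = 12, matching y values: 9, 14 (2 points).
  x = 3: rhs = 12, matching y values: 9, 14 (2 points).
  x = 4: rhs = 7, matching y values: none (0 points).
  x = 5: rhs = 3, matching y values: 7, 16 (2 points).
  x = 6: rhs = 6, matching y values: 11, 12 (2 points).
  x = 7: rhs = 22, matching y values: none (0 points).
  x = 8: rhs = 11, matching y values: none (0 points).
  x = 9: rhs = 2, matching y values: 5, 18 (2 points).
  x = 10: rhs = 1, matching y values: 1, 22 (2 points).
  x = 11: rhs = 14, matching y values: none (0 points).
  x = 12: rhs = 1, matching y values: 1, 22 (2 points).
  x = 13: rhs = 14, matching y values: none (0 points).
  x = 14: rhs = 13, matching y values: 6, 17 (2 points).
  x = 15: rhs = 4, matching y values: 2, 21 (2 points).
  x = 16: rhs = 16, matching y values: 4, 19 (2 points).
  x = 17: rhs = 9, matching y values: 3, 20 (2 points).
  x = 18: rhs = 12, matching y values: 9, 14 (2 points).
  x = 19: rhs = 8, matching y values: 10, 13 (2 points).
  x = 20: rhs = 3, matching y values: 7, 16 (2 points).
  x = 21: rhs = 3, matching y values: 7, 16 (2 points).
  x = 22: rhs = 14, matching y values: none (0 points).
Total affine count: 32.
Full point count |E(F_23)| = 32 + 1 = 33.
Hasse bound: |33 − (23+1)| = |9| = 9 ≤ 2√23 ≈ 9.5917 ✓.


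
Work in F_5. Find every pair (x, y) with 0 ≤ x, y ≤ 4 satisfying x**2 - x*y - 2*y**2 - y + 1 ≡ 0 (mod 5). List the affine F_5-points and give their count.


Affine F_5-points: {(0, 3), (0, 4), (1, 2), (2, 0), (2, 1), (3, 0), (3, 3), (4, 1), (4, 4)}; count = 9.

For each of the 25 pairs (x, y) ∈ F_5², evaluate f(x, y) mod 5. Record the zeros.
  x = 0: [0↦1, 1↦3, 2↦1, 3↦0, 4↦0]  zeros at y ∈ {3, 4}
  x = 1: [0↦2, 1↦3, 2↦0, 3↦3, 4↦2]  zeros at y ∈ {2}
  x = 2: [0↦0, 1↦0, 2↦1, 3↦3, 4↦1]  zeros at y ∈ {0, 1}
  x = 3: [0↦0, 1↦4, 2↦4, 3↦0, 4↦2]  zeros at y ∈ {0, 3}
  x = 4: [0↦2, 1↦0, 2↦4, 3↦4, 4↦0]  zeros at y ∈ {1, 4}
Collecting zeros: affine points = {(0, 3), (0, 4), (1, 2), (2, 0), (2, 1), (3, 0), (3, 3), (4, 1), (4, 4)}.
Total count |C(F_5)_aff| = 9.


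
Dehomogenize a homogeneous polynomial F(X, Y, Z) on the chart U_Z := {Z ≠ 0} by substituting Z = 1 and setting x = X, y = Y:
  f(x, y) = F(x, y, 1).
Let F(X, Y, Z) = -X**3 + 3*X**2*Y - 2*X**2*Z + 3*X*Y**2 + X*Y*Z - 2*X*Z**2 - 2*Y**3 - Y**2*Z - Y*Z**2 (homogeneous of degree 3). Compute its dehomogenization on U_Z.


f(x, y) = -x**3 + 3*x**2*y - 2*x**2 + 3*x*y**2 + x*y - 2*x - 2*y**3 - y**2 - y

On U_Z we set Z = 1. Each monomial c·X^i·Y^j·Z^k in F becomes c·x^i·y^j·1^k = c·x^i·y^j.
Substituting Z = 1: F(X, Y, 1) = -x**3 + 3*x**2*y - 2*x**2 + 3*x*y**2 + x*y - 2*x - 2*y**3 - y**2 - y.
Note: deg(f) ≤ deg(F) = 3; strict inequality happens when F is divisible by Z (lost terms).


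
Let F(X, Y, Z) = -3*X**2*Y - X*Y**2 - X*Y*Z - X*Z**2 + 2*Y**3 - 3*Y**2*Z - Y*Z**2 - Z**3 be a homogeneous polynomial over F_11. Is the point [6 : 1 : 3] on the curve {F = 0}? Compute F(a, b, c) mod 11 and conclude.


F(6,1,3) ≡ 2 (mod 11); P is NOT on the curve.

Evaluate F(6, 1, 3) term-by-term (mod 11).
  -3*X**2*Y ↦ -3·36·1·1 = -108
  -X*Y**2 ↦ -1·6·1·1 = -6
  -X*Y*Z ↦ -1·6·1·3 = -18
  -X*Z**2 ↦ -1·6·1·9 = -54
  2*Y**3 ↦ 2·1·1·1 = 2
  -3*Y**2*Z ↦ -3·1·1·3 = -9
  -Y*Z**2 ↦ -1·1·1·9 = -9
  -Z**3 ↦ -1·1·1·27 = -27
Sum: F(6, 1, 3) = (-108) + (-6) + (-18) + (-54) + (2) + (-9) + (-9) + (-27) = -229.
Reducing mod 11: -229 ≡ 2 (mod 11).
Since F(a, b, c) ≡ 2 ≠ 0 (mod 11), P does NOT lie on the curve.


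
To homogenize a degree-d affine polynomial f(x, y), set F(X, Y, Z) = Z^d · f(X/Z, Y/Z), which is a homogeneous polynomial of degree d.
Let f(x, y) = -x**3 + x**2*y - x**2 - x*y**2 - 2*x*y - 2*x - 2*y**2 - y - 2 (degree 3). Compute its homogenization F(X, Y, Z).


F(X, Y, Z) = -X**3 + X**2*Y - X**2*Z - X*Y**2 - 2*X*Y*Z - 2*X*Z**2 - 2*Y**2*Z - Y*Z**2 - 2*Z**3

deg(f) = 3.
Substitute x = X/Z, y = Y/Z into f, then multiply by Z^3.
  monomial -1·x^3·y^0 ↦ -1·X^3·Y^0·Z^0.
  monomial 1·x^2·y^1 ↦ 1·X^2·Y^1·Z^0.
  monomial -1·x^2·y^0 ↦ -1·X^2·Y^0·Z^1.
  monomial -1·x^1·y^2 ↦ -1·X^1·Y^2·Z^0.
  monomial -2·x^1·y^1 ↦ -2·X^1·Y^1·Z^1.
  monomial -2·x^1·y^0 ↦ -2·X^1·Y^0·Z^2.
  monomial -2·x^0·y^2 ↦ -2·X^0·Y^2·Z^1.
  monomial -1·x^0·y^1 ↦ -1·X^0·Y^1·Z^2.
  monomial -2·x^0·y^0 ↦ -2·X^0·Y^0·Z^3.
Collecting: F(X, Y, Z) = -X**3 + X**2*Y - X**2*Z - X*Y**2 - 2*X*Y*Z - 2*X*Z**2 - 2*Y**2*Z - Y*Z**2 - 2*Z**3.


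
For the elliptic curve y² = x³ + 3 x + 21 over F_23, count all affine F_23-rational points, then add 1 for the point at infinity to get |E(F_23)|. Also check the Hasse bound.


Affine points = {(1, 5), (1, 18), (2, 9), (2, 14), (5, 0), (6, 5), (6, 18), (9, 8), (9, 15), (10, 4), (10, 19), (13, 7), (13, 16), (14, 1), (14, 22), (16, 5), (16, 18), (20, 10), (20, 13)}; affine count = 19; |E(F_23)| = 20.

Discriminant check: Δ ∝ 4a³ + 27b² = 4·3³ + 27·21² = 4·27 + 27·441 ≡ 9 (mod 23). Nonzero ⇒ E is nonsingular.
For each x ∈ F_23, compute rhs = x³ + 3·x + 21 mod 23, then count y ∈ F_23 with y² ≡ rhs.
  x = 0: rhs = 21, matching y values: none (0 points).
  x = 1: rhs = 2, matching y values: 5, 18 (2 points).
  x = 2: rhs = 12, matching y values: 9, 14 (2 points).
  x = 3: rhs = 11, matching y values: none (0 points).
  x = 4: rhs = 5, matching y values: none (0 points).
  x = 5: rhs = 0, matching y values: 0 (1 points).
  x = 6: rhs = 2, matching y values: 5, 18 (2 points).
  x = 7: rhs = 17, matching y values: none (0 points).
  x = 8: rhs = 5, matching y values: none (0 points).
  x = 9: rhs = 18, matching y values: 8, 15 (2 points).
  x = 10: rhs = 16, matching y values: 4, 19 (2 points).
  x = 11: rhs = 5, matching y values: none (0 points).
  x = 12: rhs = 14, matching y values: none (0 points).
  x = 13: rhs = 3, matching y values: 7, 16 (2 points).
  x = 14: rhs = 1, matching y values: 1, 22 (2 points).
  x = 15: rhs = 14, matching y values: none (0 points).
  x = 16: rhs = 2, matching y values: 5, 18 (2 points).
  x = 17: rhs = 17, matching y values: none (0 points).
  x = 18: rhs = 19, matching y values: none (0 points).
  x = 19: rhs = 14, matching y values: none (0 points).
  x = 20: rhs = 8, matching y values: 10, 13 (2 points).
  x = 21: rhs = 7, matching y values: none (0 points).
  x = 22: rhs = 17, matching y values: none (0 points).
Total affine count: 19.
Full point count |E(F_23)| = 19 + 1 = 20.
Hasse bound: |20 − (23+1)| = |-4| = 4 ≤ 2√23 ≈ 9.5917 ✓.


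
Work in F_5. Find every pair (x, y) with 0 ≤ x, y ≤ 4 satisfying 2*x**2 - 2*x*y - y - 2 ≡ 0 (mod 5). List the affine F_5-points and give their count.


Affine F_5-points: {(0, 3), (1, 0), (3, 3), (4, 0)}; count = 4.

For each of the 25 pairs (x, y) ∈ F_5², evaluate f(x, y) mod 5. Record the zeros.
  x = 0: [0↦3, 1↦2, 2↦1, 3↦0, 4↦4]  zeros at y ∈ {3}
  x = 1: [0↦0, 1↦2, 2↦4, 3↦1, 4↦3]  zeros at y ∈ {0}
  x = 2: [0↦1, 1↦1, 2↦1, 3↦1, 4↦1]  zeros at y ∈ ∅
  x = 3: [0↦1, 1↦4, 2↦2, 3↦0, 4↦3]  zeros at y ∈ {3}
  x = 4: [0↦0, 1↦1, 2↦2, 3↦3, 4↦4]  zeros at y ∈ {0}
Collecting zeros: affine points = {(0, 3), (1, 0), (3, 3), (4, 0)}.
Total count |C(F_5)_aff| = 4.


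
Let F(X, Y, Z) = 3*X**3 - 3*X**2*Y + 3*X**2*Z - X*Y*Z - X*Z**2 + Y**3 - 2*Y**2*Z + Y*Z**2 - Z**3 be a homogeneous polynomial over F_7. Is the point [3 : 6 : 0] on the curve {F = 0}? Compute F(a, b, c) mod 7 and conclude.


F(3,6,0) ≡ 2 (mod 7); P is NOT on the curve.

Evaluate F(3, 6, 0) term-by-term (mod 7).
  3*X**3 ↦ 3·27·1·1 = 81
  -3*X**2*Y ↦ -3·9·6·1 = -162
  3*X**2*Z ↦ 3·9·1·0 = 0
  -X*Y*Z ↦ -1·3·6·0 = 0
  -X*Z**2 ↦ -1·3·1·0 = 0
  Y**3 ↦ 1·1·216·1 = 216
  -2*Y**2*Z ↦ -2·1·36·0 = 0
  Y*Z**2 ↦ 1·1·6·0 = 0
  -Z**3 ↦ -1·1·1·0 = 0
Sum: F(3, 6, 0) = (81) + (-162) + (0) + (0) + (0) + (216) + (0) + (0) + (0) = 135.
Reducing mod 7: 135 ≡ 2 (mod 7).
Since F(a, b, c) ≡ 2 ≠ 0 (mod 7), P does NOT lie on the curve.


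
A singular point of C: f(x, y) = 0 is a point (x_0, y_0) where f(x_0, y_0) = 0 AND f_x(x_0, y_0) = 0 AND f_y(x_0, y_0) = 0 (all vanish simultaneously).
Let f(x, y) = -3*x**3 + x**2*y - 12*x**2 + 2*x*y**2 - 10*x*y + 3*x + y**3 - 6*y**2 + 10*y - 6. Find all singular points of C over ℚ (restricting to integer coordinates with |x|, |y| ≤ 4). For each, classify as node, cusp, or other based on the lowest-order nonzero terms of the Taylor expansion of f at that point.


Singular points: {(-1, 3)}; classification: cusp.

Compute partial derivatives:
  f_x = -9*x**2 + 2*x*y - 24*x + 2*y**2 - 10*y + 3.
  f_y = x**2 + 4*x*y - 10*x + 3*y**2 - 12*y + 10.
Scan x_0 ∈ {−4, ..., 4}. For each x_0, f_y(x_0, y) is a polynomial in y; find its integer roots y ∈ {−4, ..., 4}, then test f_x and f at those candidates.
  x = -4: f_y(-4, y) = 3*y**2 - 28*y + 66; no integer root y with |y| ≤ 4.
  x = -3: f_y(-3, y) = 3*y**2 - 24*y + 49; no integer root y with |y| ≤ 4.
  x = -2: f_y(-2, y) = 3*y**2 - 20*y + 34; no integer root y with |y| ≤ 4.
  x = -1: f_y(-1, y) = 3*y**2 - 16*y + 21; vanishes at y ∈ {3}. (-1, 3): f_x = 0, f = 0 — SINGULAR.
  x = 0: f_y(0, y) = 3*y**2 - 12*y + 10; no integer root y with |y| ≤ 4.
  x = 1: f_y(1, y) = 3*y**2 - 8*y + 1; no integer root y with |y| ≤ 4.
  x = 2: f_y(2, y) = 3*y**2 - 4*y - 6; no integer root y with |y| ≤ 4.
  x = 3: f_y(3, y) = 3*y**2 - 11; no integer root y with |y| ≤ 4.
  x = 4: f_y(4, y) = 3*y**2 + 4*y - 14; no integer root y with |y| ≤ 4.
Only singular point on the grid: (-1, 3).
Classify: substitute x = -1 + u, y = 3 + v and expand: f = -3*u**3 + u**2*v + 2*u*v**2 + v**3 + v**2.
No constant or linear terms (consistent with a singular point). Quadratic part: v**2. Cubic part: -3*u**3 + u**2*v + 2*u*v**2 + v**3.
The quadratic part v**2 is a perfect square, so there is a single (double) tangent line v = 0, i.e. y = 3. Restricting the cubic part to that line (v = 0) leaves -3*u**3 ≠ 0, so f is not divisible by v and the branch is v² ≈ 3*u**3 to lowest order — this is a cusp.
Classification: cusp.


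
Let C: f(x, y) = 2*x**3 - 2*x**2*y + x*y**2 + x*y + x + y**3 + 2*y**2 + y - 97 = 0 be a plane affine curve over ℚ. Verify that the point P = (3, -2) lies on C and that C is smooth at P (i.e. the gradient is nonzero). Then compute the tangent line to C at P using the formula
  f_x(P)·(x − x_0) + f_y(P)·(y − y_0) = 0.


Tangent line at P: 81*x - 22*y - 287 = 0.

Step 1: f(3, -2) = 0, so P lies on C.
Step 2: partial derivatives
  f_x(x, y) = 6*x**2 - 4*x*y + y**2 + y + 1, f_y(x, y) = -2*x**2 + 2*x*y + x + 3*y**2 + 4*y + 1.
  f_x(P) = 81, f_y(P) = -22 (gradient nonzero, so P is smooth).
Step 3: tangent line at P: 81·(x − 3) + -22·(y − -2) = 0.
Expanding: 81*x - 22*y - 287 = 0.


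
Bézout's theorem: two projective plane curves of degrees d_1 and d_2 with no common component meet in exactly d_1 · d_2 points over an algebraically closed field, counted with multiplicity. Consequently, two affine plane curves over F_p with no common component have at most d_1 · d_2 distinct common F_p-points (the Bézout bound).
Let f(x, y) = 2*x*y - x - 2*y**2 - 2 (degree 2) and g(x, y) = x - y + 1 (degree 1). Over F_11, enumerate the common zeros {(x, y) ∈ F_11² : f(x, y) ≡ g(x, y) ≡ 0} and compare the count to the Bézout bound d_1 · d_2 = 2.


Common zeros: {(6, 7)}; count = 1; Bézout bound = 2.

deg(f) = 2, deg(g) = 1, so Bézout bound = 2.
Scan x ∈ F_11. For each x, list the y ∈ F_11 with f(x, y) ≡ 0 and those with g(x, y) ≡ 0 (mod 11); the common zeros in that column are the intersection.
  x = 0: f ≡ 0 at y ∈ ∅; g ≡ 0 at y ∈ {1}; common: ∅.
  x = 1: f ≡ 0 at y ∈ ∅; g ≡ 0 at y ∈ {2}; common: ∅.
  x = 2: f ≡ 0 at y ∈ ∅; g ≡ 0 at y ∈ {3}; common: ∅.
  x = 3: f ≡ 0 at y ∈ ∅; g ≡ 0 at y ∈ {4}; common: ∅.
  x = 4: f ≡ 0 at y ∈ {1, 3}; g ≡ 0 at y ∈ {5}; common: ∅.
  x = 5: f ≡ 0 at y ∈ {8}; g ≡ 0 at y ∈ {6}; common: ∅.
  x = 6: f ≡ 0 at y ∈ {7, 10}; g ≡ 0 at y ∈ {7}; common: {7}.
  x = 7: f ≡ 0 at y ∈ {2, 5}; g ≡ 0 at y ∈ {8}; common: ∅.
  x = 8: f ≡ 0 at y ∈ {4}; g ≡ 0 at y ∈ {9}; common: ∅.
  x = 9: f ≡ 0 at y ∈ {0, 9}; g ≡ 0 at y ∈ {10}; common: ∅.
  x = 10: f ≡ 0 at y ∈ ∅; g ≡ 0 at y ∈ {0}; common: ∅.
Collecting: common zeros = {(6, 7)}, so the count is 1.
Comparison with the Bézout bound: 1 ≤ 2 = deg(f)·deg(g), as expected for curves with no common component (the affine F_11-count falls short of the bound because intersections may lie at infinity, over extension fields, or carry multiplicity).


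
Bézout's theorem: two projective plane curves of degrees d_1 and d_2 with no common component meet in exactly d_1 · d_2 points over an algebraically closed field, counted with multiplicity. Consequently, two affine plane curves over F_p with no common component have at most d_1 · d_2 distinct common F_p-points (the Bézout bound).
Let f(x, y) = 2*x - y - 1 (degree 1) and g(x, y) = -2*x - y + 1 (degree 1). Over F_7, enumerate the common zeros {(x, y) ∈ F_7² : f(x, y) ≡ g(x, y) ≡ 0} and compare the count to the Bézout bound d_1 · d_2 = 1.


Common zeros: {(4, 0)}; count = 1; Bézout bound = 1.

deg(f) = 1, deg(g) = 1, so Bézout bound = 1.
Scan x ∈ F_7. For each x, list the y ∈ F_7 with f(x, y) ≡ 0 and those with g(x, y) ≡ 0 (mod 7); the common zeros in that column are the intersection.
  x = 0: f ≡ 0 at y ∈ {6}; g ≡ 0 at y ∈ {1}; common: ∅.
  x = 1: f ≡ 0 at y ∈ {1}; g ≡ 0 at y ∈ {6}; common: ∅.
  x = 2: f ≡ 0 at y ∈ {3}; g ≡ 0 at y ∈ {4}; common: ∅.
  x = 3: f ≡ 0 at y ∈ {5}; g ≡ 0 at y ∈ {2}; common: ∅.
  x = 4: f ≡ 0 at y ∈ {0}; g ≡ 0 at y ∈ {0}; common: {0}.
  x = 5: f ≡ 0 at y ∈ {2}; g ≡ 0 at y ∈ {5}; common: ∅.
  x = 6: f ≡ 0 at y ∈ {4}; g ≡ 0 at y ∈ {3}; common: ∅.
Collecting: common zeros = {(4, 0)}, so the count is 1.
Comparison with the Bézout bound: 1 ≤ 1 = deg(f)·deg(g), as expected for curves with no common component (the bound is attained).


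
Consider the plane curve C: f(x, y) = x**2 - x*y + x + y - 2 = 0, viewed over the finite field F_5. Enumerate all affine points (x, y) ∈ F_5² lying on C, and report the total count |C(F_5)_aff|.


Affine F_5-points: {(0, 2), (1, 0), (1, 1), (1, 2), (1, 3), (1, 4), (2, 4), (3, 0), (4, 1)}; count = 9.

For each of the 25 pairs (x, y) ∈ F_5², evaluate f(x, y) mod 5. Record the zeros.
  x = 0: [0↦3, 1↦4, 2↦0, 3↦1, 4↦2]  zeros at y ∈ {2}
  x = 1: [0↦0, 1↦0, 2↦0, 3↦0, 4↦0]  zeros at y ∈ {0, 1, 2, 3, 4}
  x = 2: [0↦4, 1↦3, 2↦2, 3↦1, 4↦0]  zeros at y ∈ {4}
  x = 3: [0↦0, 1↦3, 2↦1, 3↦4, 4↦2]  zeros at y ∈ {0}
  x = 4: [0↦3, 1↦0, 2↦2, 3↦4, 4↦1]  zeros at y ∈ {1}
Collecting zeros: affine points = {(0, 2), (1, 0), (1, 1), (1, 2), (1, 3), (1, 4), (2, 4), (3, 0), (4, 1)}.
Total count |C(F_5)_aff| = 9.


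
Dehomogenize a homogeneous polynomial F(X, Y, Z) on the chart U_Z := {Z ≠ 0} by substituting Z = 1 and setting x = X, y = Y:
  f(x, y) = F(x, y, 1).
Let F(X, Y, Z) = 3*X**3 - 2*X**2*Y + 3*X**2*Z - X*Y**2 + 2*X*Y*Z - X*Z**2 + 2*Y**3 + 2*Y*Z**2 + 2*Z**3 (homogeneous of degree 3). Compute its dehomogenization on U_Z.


f(x, y) = 3*x**3 - 2*x**2*y + 3*x**2 - x*y**2 + 2*x*y - x + 2*y**3 + 2*y + 2

On U_Z we set Z = 1. Each monomial c·X^i·Y^j·Z^k in F becomes c·x^i·y^j·1^k = c·x^i·y^j.
Substituting Z = 1: F(X, Y, 1) = 3*x**3 - 2*x**2*y + 3*x**2 - x*y**2 + 2*x*y - x + 2*y**3 + 2*y + 2.
Note: deg(f) ≤ deg(F) = 3; strict inequality happens when F is divisible by Z (lost terms).


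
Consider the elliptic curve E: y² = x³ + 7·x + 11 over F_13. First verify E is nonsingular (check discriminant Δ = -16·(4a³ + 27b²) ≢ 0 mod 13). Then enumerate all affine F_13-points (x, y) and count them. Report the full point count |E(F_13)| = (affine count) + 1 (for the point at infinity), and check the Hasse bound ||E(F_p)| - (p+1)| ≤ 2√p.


Affine points = {(4, 5), (4, 8), (6, 3), (6, 10), (7, 0), (9, 6), (9, 7), (12, 4), (12, 9)}; affine count = 9; |E(F_13)| = 10.

Discriminant check: Δ ∝ 4a³ + 27b² = 4·7³ + 27·11² = 4·343 + 27·121 ≡ 11 (mod 13). Nonzero ⇒ E is nonsingular.
For each x ∈ F_13, compute rhs = x³ + 7·x + 11 mod 13, then count y ∈ F_13 with y² ≡ rhs.
  x = 0: rhs = 11, matching y values: none (0 points).
  x = 1: rhs = 6, matching y values: none (0 points).
  x = 2: rhs = 7, matching y values: none (0 points).
  x = 3: rhs = 7, matching y values: none (0 points).
  x = 4: rhs = 12, matching y values: 5, 8 (2 points).
  x = 5: rhs = 2, matching y values: none (0 points).
  x = 6: rhs = 9, matching y values: 3, 10 (2 points).
  x = 7: rhs = 0, matching y values: 0 (1 points).
  x = 8: rhs = 7, matching y values: none (0 points).
  x = 9: rhs = 10, matching y values: 6, 7 (2 points).
  x = 10: rhs = 2, matching y values: none (0 points).
  x = 11: rhs = 2, matching y values: none (0 points).
  x = 12: rhs = 3, matching y values: 4, 9 (2 points).
Total affine count: 9.
Full point count |E(F_13)| = 9 + 1 = 10.
Hasse bound: |10 − (13+1)| = |-4| = 4 ≤ 2√13 ≈ 7.2111 ✓.


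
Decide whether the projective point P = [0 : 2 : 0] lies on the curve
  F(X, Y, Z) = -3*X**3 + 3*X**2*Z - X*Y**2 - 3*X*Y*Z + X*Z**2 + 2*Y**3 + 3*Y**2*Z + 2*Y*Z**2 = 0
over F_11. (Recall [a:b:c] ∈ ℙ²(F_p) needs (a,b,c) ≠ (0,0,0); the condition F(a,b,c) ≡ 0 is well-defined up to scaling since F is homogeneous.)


F(0,2,0) ≡ 5 (mod 11); P is NOT on the curve.

Evaluate F(0, 2, 0) term-by-term (mod 11).
  -3*X**3 ↦ -3·0·1·1 = 0
  3*X**2*Z ↦ 3·0·1·0 = 0
  -X*Y**2 ↦ -1·0·4·1 = 0
  -3*X*Y*Z ↦ -3·0·2·0 = 0
  X*Z**2 ↦ 1·0·1·0 = 0
  2*Y**3 ↦ 2·1·8·1 = 16
  3*Y**2*Z ↦ 3·1·4·0 = 0
  2*Y*Z**2 ↦ 2·1·2·0 = 0
Sum: F(0, 2, 0) = (0) + (0) + (0) + (0) + (0) + (16) + (0) + (0) = 16.
Reducing mod 11: 16 ≡ 5 (mod 11).
Since F(a, b, c) ≡ 5 ≠ 0 (mod 11), P does NOT lie on the curve.


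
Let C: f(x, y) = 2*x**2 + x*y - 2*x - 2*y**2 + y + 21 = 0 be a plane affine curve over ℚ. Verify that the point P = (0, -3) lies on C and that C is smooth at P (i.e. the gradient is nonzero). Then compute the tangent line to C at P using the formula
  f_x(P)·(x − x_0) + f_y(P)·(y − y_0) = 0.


Tangent line at P: -5*x + 13*y + 39 = 0.

Step 1: f(0, -3) = 0, so P lies on C.
Step 2: partial derivatives
  f_x(x, y) = 4*x + y - 2, f_y(x, y) = x - 4*y + 1.
  f_x(P) = -5, f_y(P) = 13 (gradient nonzero, so P is smooth).
Step 3: tangent line at P: -5·(x − 0) + 13·(y − -3) = 0.
Expanding: -5*x + 13*y + 39 = 0.


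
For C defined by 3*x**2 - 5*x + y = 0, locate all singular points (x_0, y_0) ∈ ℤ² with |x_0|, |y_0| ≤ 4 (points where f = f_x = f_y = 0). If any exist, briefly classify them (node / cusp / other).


No singular points in the scanned grid; C is smooth there.

Compute partial derivatives:
  f_x = 6*x - 5.
  f_y = 1.
f_y = 1 is a nonzero constant, so f_y never vanishes: no point (x, y) can satisfy f = f_x = f_y = 0. In particular no (x, y) ∈ {−4, ..., 4}² is singular; the curve is smooth.


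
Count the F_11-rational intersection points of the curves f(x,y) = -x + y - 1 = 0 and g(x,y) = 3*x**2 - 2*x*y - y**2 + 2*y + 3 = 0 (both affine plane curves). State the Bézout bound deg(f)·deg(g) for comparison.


Common zeros: {(2, 3)}; count = 1; Bézout bound = 2.

deg(f) = 1, deg(g) = 2, so Bézout bound = 2.
Scan x ∈ F_11. For each x, list the y ∈ F_11 with f(x, y) ≡ 0 and those with g(x, y) ≡ 0 (mod 11); the common zeros in that column are the intersection.
  x = 0: f ≡ 0 at y ∈ {1}; g ≡ 0 at y ∈ {3, 10}; common: ∅.
  x = 1: f ≡ 0 at y ∈ {2}; g ≡ 0 at y ∈ ∅; common: ∅.
  x = 2: f ≡ 0 at y ∈ {3}; g ≡ 0 at y ∈ {3, 6}; common: {3}.
  x = 3: f ≡ 0 at y ∈ {4}; g ≡ 0 at y ∈ {8, 10}; common: ∅.
  x = 4: f ≡ 0 at y ∈ {5}; g ≡ 0 at y ∈ {1, 4}; common: ∅.
  x = 5: f ≡ 0 at y ∈ {6}; g ≡ 0 at y ∈ ∅; common: ∅.
  x = 6: f ≡ 0 at y ∈ {7}; g ≡ 0 at y ∈ {4, 8}; common: ∅.
  x = 7: f ≡ 0 at y ∈ {8}; g ≡ 0 at y ∈ ∅; common: ∅.
  x = 8: f ≡ 0 at y ∈ {9}; g ≡ 0 at y ∈ ∅; common: ∅.
  x = 9: f ≡ 0 at y ∈ {10}; g ≡ 0 at y ∈ ∅; common: ∅.
  x = 10: f ≡ 0 at y ∈ {0}; g ≡ 0 at y ∈ ∅; common: ∅.
Collecting: common zeros = {(2, 3)}, so the count is 1.
Comparison with the Bézout bound: 1 ≤ 2 = deg(f)·deg(g), as expected for curves with no common component (the affine F_11-count falls short of the bound because intersections may lie at infinity, over extension fields, or carry multiplicity).


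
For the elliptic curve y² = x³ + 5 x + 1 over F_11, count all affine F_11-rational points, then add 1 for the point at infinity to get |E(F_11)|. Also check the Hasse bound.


Affine points = {(0, 1), (0, 10), (6, 4), (6, 7), (7, 4), (7, 7), (8, 5), (8, 6), (9, 4), (9, 7)}; affine count = 10; |E(F_11)| = 11.

Discriminant check: Δ ∝ 4a³ + 27b² = 4·5³ + 27·1² = 4·125 + 27·1 ≡ 10 (mod 11). Nonzero ⇒ E is nonsingular.
For each x ∈ F_11, compute rhs = x³ + 5·x + 1 mod 11, then count y ∈ F_11 with y² ≡ rhs.
  x = 0: rhs = 1, matching y values: 1, 10 (2 points).
  x = 1: rhs = 7, matching y values: none (0 points).
  x = 2: rhs = 8, matching y values: none (0 points).
  x = 3: rhs = 10, matching y values: none (0 points).
  x = 4: rhs = 8, matching y values: none (0 points).
  x = 5: rhs = 8, matching y values: none (0 points).
  x = 6: rhs = 5, matching y values: 4, 7 (2 points).
  x = 7: rhs = 5, matching y values: 4, 7 (2 points).
  x = 8: rhs = 3, matching y values: 5, 6 (2 points).
  x = 9: rhs = 5, matching y values: 4, 7 (2 points).
  x = 10: rhs = 6, matching y values: none (0 points).
Total affine count: 10.
Full point count |E(F_11)| = 10 + 1 = 11.
Hasse bound: |11 − (11+1)| = |-1| = 1 ≤ 2√11 ≈ 6.6332 ✓.


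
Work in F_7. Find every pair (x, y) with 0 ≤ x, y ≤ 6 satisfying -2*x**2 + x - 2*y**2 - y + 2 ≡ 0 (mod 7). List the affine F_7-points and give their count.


Affine F_7-points: {(1, 4), (1, 6), (2, 1), (2, 2), (3, 4), (3, 6), (5, 5), (6, 5)}; count = 8.

For each of the 49 pairs (x, y) ∈ F_7², evaluate f(x, y) mod 7. Record the zeros.
  x = 0: [0↦2, 1↦6, 2↦6, 3↦2, 4↦1, 5↦3, 6↦1]  zeros at y ∈ ∅
  x = 1: [0↦1, 1↦5, 2↦5, 3↦1, 4↦0, 5↦2, 6↦0]  zeros at y ∈ {4, 6}
  x = 2: [0↦3, 1↦0, 2↦0, 3↦3, 4↦2, 5↦4, 6↦2]  zeros at y ∈ {1, 2}
  x = 3: [0↦1, 1↦5, 2↦5, 3↦1, 4↦0, 5↦2, 6↦0]  zeros at y ∈ {4, 6}
  x = 4: [0↦2, 1↦6, 2↦6, 3↦2, 4↦1, 5↦3, 6↦1]  zeros at y ∈ ∅
  x = 5: [0↦6, 1↦3, 2↦3, 3↦6, 4↦5, 5↦0, 6↦5]  zeros at y ∈ {5}
  x = 6: [0↦6, 1↦3, 2↦3, 3↦6, 4↦5, 5↦0, 6↦5]  zeros at y ∈ {5}
Collecting zeros: affine points = {(1, 4), (1, 6), (2, 1), (2, 2), (3, 4), (3, 6), (5, 5), (6, 5)}.
Total count |C(F_7)_aff| = 8.


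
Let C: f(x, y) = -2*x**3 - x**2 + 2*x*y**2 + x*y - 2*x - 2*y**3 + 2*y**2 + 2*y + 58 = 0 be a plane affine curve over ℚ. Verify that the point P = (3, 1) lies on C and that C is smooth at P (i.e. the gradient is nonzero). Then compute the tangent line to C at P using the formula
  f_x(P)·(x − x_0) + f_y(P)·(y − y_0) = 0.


Tangent line at P: -59*x + 15*y + 162 = 0.

Step 1: f(3, 1) = 0, so P lies on C.
Step 2: partial derivatives
  f_x(x, y) = -6*x**2 - 2*x + 2*y**2 + y - 2, f_y(x, y) = 4*x*y + x - 6*y**2 + 4*y + 2.
  f_x(P) = -59, f_y(P) = 15 (gradient nonzero, so P is smooth).
Step 3: tangent line at P: -59·(x − 3) + 15·(y − 1) = 0.
Expanding: -59*x + 15*y + 162 = 0.


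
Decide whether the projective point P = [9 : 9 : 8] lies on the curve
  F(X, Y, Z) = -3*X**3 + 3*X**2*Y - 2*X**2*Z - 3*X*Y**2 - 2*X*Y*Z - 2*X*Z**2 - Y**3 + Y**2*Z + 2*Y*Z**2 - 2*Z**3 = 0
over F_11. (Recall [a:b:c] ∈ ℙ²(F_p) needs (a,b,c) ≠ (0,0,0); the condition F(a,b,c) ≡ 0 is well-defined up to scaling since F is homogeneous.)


F(9,9,8) ≡ 1 (mod 11); P is NOT on the curve.

Evaluate F(9, 9, 8) term-by-term (mod 11).
  -3*X**3 ↦ -3·729·1·1 = -2187
  3*X**2*Y ↦ 3·81·9·1 = 2187
  -2*X**2*Z ↦ -2·81·1·8 = -1296
  -3*X*Y**2 ↦ -3·9·81·1 = -2187
  -2*X*Y*Z ↦ -2·9·9·8 = -1296
  -2*X*Z**2 ↦ -2·9·1·64 = -1152
  -Y**3 ↦ -1·1·729·1 = -729
  Y**2*Z ↦ 1·1·81·8 = 648
  2*Y*Z**2 ↦ 2·1·9·64 = 1152
  -2*Z**3 ↦ -2·1·1·512 = -1024
Sum: F(9, 9, 8) = (-2187) + (2187) + (-1296) + (-2187) + (-1296) + (-1152) + (-729) + (648) + (1152) + (-1024) = -5884.
Reducing mod 11: -5884 ≡ 1 (mod 11).
Since F(a, b, c) ≡ 1 ≠ 0 (mod 11), P does NOT lie on the curve.
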